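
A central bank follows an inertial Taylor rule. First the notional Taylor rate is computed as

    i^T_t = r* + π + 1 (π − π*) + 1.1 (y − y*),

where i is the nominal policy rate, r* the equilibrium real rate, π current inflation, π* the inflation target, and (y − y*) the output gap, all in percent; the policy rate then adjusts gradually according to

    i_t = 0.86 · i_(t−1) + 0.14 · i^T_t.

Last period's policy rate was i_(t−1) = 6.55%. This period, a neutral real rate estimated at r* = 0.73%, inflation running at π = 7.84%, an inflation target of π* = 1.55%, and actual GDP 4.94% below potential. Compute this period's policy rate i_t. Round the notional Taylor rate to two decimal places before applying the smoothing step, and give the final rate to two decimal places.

6.95%

Output 4.94% below potential → (y − y*) = -4.94.
i^T_t = 0.73 + 7.84 + 1 × (7.84 − 1.55) + 1.1 × (-4.94)
   = 0.73 + 7.84 + 6.29 − 5.434 = 9.43
i_t = 0.86 × 6.55 + 0.14 × 9.43 = 5.633 + 1.3202 = 6.95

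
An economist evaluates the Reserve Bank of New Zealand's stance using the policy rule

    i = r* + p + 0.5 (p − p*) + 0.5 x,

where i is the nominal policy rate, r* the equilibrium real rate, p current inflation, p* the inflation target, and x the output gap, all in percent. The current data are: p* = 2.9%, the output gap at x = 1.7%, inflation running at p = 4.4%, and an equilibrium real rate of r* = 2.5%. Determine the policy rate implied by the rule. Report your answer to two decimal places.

8.50%

i = 2.5 + 4.4 + 0.5 × (4.4 − 2.9) + 0.5 × 1.7
   = 2.5 + 4.4 + 0.75 + 0.85 = 8.50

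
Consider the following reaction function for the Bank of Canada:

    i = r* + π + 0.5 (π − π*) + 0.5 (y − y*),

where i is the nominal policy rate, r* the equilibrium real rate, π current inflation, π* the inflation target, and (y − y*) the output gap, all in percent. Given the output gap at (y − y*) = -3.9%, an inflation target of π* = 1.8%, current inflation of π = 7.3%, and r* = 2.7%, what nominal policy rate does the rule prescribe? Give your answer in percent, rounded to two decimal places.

i = 2.7 + 7.3 + 0.5 × (7.3 − 1.8) + 0.5 × (-3.9)
   = 2.7 + 7.3 + 2.75 − 1.95 = 10.80

10.80%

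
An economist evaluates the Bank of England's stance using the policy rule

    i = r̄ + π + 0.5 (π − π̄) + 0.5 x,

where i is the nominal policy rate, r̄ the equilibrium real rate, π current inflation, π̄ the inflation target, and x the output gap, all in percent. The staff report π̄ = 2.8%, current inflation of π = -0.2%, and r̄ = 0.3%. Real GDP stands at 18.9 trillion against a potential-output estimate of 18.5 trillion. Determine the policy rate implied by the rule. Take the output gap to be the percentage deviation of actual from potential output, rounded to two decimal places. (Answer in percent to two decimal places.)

-0.32%

Output gap = 100 × (18.9 − 18.5) / 18.5 = 2.16%.
i = 0.30 + (-0.20) + 0.5 × (-0.20 − 2.80) + 0.5 × 2.16
   = 0.30 − 0.2 − 1.5 + 1.08 = -0.32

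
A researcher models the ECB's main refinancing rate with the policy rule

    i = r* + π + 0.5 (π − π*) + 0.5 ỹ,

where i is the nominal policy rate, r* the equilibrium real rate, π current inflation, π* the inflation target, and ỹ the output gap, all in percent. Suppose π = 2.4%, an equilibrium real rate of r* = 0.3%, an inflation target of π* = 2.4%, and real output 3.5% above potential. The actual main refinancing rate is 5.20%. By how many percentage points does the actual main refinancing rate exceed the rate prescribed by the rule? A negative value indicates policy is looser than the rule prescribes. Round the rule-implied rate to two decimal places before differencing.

Output 3.5% above potential → ỹ = 3.5.
i = 0.3 + 2.4 + 0.5 × (2.4 − 2.4) + 0.5 × 3.5
   = 0.3 + 2.4 + 0 + 1.75 = 4.45
Deviation = 5.20 − 4.45 = 0.75 pp.

0.75 pp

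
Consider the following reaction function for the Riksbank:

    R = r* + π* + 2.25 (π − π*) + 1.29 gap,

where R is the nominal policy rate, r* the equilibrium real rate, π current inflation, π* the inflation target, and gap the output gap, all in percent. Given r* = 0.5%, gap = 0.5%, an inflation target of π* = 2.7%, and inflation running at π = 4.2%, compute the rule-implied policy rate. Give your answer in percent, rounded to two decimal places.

7.22%

R = 0.5 + 2.7 + 2.25 × (4.2 − 2.7) + 1.29 × 0.5
   = 0.5 + 2.7 + 3.375 + 0.645 = 7.22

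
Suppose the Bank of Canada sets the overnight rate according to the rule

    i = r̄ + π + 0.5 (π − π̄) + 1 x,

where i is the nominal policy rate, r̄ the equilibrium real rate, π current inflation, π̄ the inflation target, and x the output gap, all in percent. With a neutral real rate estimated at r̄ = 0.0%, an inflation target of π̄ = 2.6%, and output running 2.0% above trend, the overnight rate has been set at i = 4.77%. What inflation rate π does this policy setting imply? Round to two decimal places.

Output 2.0% above potential → x = 2.0.
Collecting π: i = r̄ + (1 + 0.5) π − 0.5 π̄ + 1 x
1.5 π = 4.77 − 0.0 + 0.5 × 2.6 − 1 × 2.0 = 4.07
π = 4.07 / 1.5 = 2.71

2.71%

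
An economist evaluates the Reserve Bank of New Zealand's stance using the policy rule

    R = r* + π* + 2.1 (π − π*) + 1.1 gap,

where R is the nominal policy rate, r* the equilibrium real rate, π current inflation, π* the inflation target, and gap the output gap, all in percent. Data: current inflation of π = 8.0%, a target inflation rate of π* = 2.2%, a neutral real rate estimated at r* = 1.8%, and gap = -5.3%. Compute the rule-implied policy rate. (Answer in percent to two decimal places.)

R = 1.8 + 2.2 + 2.1 × (8.0 − 2.2) + 1.1 × (-5.3)
   = 1.8 + 2.2 + 12.18 − 5.83 = 10.35

10.35%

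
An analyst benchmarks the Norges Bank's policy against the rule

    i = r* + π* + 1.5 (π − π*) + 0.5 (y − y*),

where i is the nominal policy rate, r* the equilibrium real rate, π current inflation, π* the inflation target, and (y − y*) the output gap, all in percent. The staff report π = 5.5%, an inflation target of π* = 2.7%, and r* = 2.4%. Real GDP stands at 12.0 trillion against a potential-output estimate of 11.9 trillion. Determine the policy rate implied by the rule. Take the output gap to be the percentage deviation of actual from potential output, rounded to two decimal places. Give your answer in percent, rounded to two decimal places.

Output gap = 100 × (12.0 − 11.9) / 11.9 = 0.84%.
i = 2.40 + 2.70 + 1.5 × (5.50 − 2.70) + 0.5 × 0.84
   = 2.40 + 2.7 + 4.2 + 0.42 = 9.72

9.72%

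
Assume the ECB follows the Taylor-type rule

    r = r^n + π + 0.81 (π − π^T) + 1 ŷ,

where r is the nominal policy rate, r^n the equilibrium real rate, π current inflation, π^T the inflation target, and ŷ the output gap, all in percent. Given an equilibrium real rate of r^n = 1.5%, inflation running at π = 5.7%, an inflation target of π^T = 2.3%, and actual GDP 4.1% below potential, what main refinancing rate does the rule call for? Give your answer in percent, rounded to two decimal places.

5.85%

Output 4.1% below potential → ŷ = -4.1.
r = 1.5 + 5.7 + 0.81 × (5.7 − 2.3) + 1 × (-4.1)
   = 1.5 + 5.7 + 2.754 − 4.1 = 5.85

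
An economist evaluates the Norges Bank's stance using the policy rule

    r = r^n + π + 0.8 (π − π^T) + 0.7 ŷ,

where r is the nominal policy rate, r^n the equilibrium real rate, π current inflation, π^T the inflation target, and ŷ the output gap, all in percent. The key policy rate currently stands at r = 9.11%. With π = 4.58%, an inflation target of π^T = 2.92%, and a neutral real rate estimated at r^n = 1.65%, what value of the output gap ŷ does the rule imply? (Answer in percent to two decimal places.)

2.22%

0.7 ŷ = 9.11 − 1.65 − 4.58 − 0.8 × (4.58 − 2.92) = 1.552
ŷ = 1.552 / 0.7 = 2.22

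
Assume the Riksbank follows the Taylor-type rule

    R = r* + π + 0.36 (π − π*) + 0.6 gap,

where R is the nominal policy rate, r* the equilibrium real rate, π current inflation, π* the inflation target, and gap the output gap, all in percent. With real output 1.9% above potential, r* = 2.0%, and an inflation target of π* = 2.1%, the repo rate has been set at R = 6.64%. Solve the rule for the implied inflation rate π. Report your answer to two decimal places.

3.13%

Output 1.9% above potential → gap = 1.9.
Collecting π: R = r* + (1 + 0.36) π − 0.36 π* + 0.6 gap
1.36 π = 6.64 − 2.0 + 0.36 × 2.1 − 0.6 × 1.9 = 4.256
π = 4.256 / 1.36 = 3.13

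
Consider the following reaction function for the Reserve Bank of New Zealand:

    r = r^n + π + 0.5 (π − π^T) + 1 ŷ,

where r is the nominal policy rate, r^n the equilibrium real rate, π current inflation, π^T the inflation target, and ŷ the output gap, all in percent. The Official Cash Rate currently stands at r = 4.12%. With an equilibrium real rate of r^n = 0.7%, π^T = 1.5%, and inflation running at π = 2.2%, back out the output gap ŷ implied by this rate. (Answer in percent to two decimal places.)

0.87%

1 ŷ = 4.12 − 0.7 − 2.2 − 0.5 × (2.2 − 1.5) = 0.87
ŷ = 0.87 / 1 = 0.87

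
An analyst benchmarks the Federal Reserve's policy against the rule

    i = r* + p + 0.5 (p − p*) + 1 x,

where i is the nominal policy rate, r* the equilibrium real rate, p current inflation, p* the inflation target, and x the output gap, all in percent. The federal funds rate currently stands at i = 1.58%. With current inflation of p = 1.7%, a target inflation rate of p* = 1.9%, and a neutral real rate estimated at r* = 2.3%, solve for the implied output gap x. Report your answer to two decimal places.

1 x = 1.58 − 2.3 − 1.7 − 0.5 × (1.7 − 1.9) = -2.32
x = -2.32 / 1 = -2.32

-2.32%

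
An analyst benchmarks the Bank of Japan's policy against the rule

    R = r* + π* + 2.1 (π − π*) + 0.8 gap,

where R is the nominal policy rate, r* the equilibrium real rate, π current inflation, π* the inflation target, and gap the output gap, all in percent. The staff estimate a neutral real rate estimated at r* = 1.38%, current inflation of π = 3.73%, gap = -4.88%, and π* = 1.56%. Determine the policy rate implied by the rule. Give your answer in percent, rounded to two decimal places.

R = 1.38 + 1.56 + 2.1 × (3.73 − 1.56) + 0.8 × (-4.88)
   = 1.38 + 1.56 + 4.557 − 3.904 = 3.59

3.59%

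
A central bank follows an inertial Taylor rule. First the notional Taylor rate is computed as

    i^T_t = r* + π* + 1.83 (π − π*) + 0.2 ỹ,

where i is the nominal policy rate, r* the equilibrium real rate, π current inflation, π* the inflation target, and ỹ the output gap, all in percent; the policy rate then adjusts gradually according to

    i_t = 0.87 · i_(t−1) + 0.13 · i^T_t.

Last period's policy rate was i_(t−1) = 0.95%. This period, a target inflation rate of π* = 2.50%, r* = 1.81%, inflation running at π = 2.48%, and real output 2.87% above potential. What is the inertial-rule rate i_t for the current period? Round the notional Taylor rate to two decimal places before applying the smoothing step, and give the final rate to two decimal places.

1.46%

Output 2.87% above potential → ỹ = 2.87.
i^T_t = 1.81 + 2.50 + 1.83 × (2.48 − 2.50) + 0.2 × 2.87
   = 1.81 + 2.5 − 0.0366 + 0.574 = 4.85
i_t = 0.87 × 0.95 + 0.13 × 4.85 = 0.8265 + 0.6305 = 1.46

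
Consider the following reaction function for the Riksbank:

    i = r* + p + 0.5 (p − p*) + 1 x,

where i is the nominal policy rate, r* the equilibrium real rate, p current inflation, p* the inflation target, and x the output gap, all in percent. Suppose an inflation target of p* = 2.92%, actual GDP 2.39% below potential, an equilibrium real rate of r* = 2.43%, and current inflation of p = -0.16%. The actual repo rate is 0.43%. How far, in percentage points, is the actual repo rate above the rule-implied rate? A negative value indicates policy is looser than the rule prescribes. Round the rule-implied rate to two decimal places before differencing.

2.09 pp

Output 2.39% below potential → x = -2.39.
i = 2.43 + (-0.16) + 0.5 × (-0.16 − 2.92) + 1 × (-2.39)
   = 2.43 − 0.16 − 1.54 − 2.39 = -1.66
Deviation = 0.43 − (-1.66) = 2.09 pp.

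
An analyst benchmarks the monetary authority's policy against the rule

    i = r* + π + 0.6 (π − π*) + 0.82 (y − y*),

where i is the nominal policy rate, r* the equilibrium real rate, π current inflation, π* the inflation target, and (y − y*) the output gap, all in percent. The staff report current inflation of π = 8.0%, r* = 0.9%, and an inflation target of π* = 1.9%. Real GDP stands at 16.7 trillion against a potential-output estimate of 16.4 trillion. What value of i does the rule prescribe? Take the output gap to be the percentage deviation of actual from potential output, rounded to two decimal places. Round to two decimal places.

Output gap = 100 × (16.7 − 16.4) / 16.4 = 1.83%.
i = 0.90 + 8.00 + 0.6 × (8.00 − 1.90) + 0.82 × 1.83
   = 0.90 + 8 + 3.66 + 1.5006 = 14.06

14.06%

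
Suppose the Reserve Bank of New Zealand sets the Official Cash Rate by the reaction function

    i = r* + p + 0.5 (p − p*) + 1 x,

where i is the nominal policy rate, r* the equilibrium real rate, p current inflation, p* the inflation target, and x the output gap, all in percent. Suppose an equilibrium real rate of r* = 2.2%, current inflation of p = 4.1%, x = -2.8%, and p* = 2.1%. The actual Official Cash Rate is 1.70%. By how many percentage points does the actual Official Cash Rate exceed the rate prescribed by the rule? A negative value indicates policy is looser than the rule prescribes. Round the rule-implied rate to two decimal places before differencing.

-2.80 pp

i = 2.2 + 4.1 + 0.5 × (4.1 − 2.1) + 1 × (-2.8)
   = 2.2 + 4.1 + 1 − 2.8 = 4.50
Deviation = 1.70 − 4.50 = -2.80 pp.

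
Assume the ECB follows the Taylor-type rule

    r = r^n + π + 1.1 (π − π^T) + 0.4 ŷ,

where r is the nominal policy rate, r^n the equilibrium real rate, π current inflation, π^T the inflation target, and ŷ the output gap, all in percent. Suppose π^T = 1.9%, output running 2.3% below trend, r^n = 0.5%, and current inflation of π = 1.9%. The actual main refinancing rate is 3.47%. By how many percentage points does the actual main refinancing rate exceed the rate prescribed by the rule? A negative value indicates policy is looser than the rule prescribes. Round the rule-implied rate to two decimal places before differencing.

Output 2.3% below potential → ŷ = -2.3.
r = 0.5 + 1.9 + 1.1 × (1.9 − 1.9) + 0.4 × (-2.3)
   = 0.5 + 1.9 + 0 − 0.92 = 1.48
Deviation = 3.47 − 1.48 = 1.99 pp.

1.99 pp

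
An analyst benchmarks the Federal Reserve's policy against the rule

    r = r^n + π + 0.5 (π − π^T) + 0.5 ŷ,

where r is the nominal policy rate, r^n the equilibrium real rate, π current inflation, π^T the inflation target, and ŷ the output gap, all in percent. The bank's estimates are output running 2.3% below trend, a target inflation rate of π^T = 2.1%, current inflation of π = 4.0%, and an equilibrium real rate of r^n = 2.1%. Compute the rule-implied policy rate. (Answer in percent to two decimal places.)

5.90%

Output 2.3% below potential → ŷ = -2.3.
r = 2.1 + 4.0 + 0.5 × (4.0 − 2.1) + 0.5 × (-2.3)
   = 2.1 + 4 + 0.95 − 1.15 = 5.90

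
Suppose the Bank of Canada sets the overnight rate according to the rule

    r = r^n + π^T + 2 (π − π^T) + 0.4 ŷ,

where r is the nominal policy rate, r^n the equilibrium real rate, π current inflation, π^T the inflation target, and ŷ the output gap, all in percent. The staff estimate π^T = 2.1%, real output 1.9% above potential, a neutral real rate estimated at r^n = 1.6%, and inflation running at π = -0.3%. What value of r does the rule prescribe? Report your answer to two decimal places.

Output 1.9% above potential → ŷ = 1.9.
r = 1.6 + 2.1 + 2 × (-0.3 − 2.1) + 0.4 × 1.9
   = 1.6 + 2.1 − 4.8 + 0.76 = -0.34

-0.34%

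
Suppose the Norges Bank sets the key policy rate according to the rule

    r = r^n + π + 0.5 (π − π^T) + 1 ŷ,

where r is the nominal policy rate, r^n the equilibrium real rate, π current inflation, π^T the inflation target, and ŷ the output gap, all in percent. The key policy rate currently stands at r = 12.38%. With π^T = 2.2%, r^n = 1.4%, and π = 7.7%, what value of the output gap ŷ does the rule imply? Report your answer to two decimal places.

0.53%

1 ŷ = 12.38 − 1.4 − 7.7 − 0.5 × (7.7 − 2.2) = 0.53
ŷ = 0.53 / 1 = 0.53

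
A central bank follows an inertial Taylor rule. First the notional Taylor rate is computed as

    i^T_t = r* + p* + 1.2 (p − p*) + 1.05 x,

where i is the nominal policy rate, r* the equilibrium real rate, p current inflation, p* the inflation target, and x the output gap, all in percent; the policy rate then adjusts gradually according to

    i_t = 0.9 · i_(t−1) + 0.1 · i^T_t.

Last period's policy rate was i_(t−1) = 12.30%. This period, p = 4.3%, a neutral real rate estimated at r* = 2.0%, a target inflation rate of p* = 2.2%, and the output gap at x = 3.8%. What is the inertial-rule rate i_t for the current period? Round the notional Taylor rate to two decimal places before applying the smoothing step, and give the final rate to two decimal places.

i^T_t = 2.0 + 2.2 + 1.2 × (4.3 − 2.2) + 1.05 × 3.8
   = 2.0 + 2.2 + 2.52 + 3.99 = 10.71
i_t = 0.9 × 12.30 + 0.1 × 10.71 = 11.07 + 1.071 = 12.14

12.14%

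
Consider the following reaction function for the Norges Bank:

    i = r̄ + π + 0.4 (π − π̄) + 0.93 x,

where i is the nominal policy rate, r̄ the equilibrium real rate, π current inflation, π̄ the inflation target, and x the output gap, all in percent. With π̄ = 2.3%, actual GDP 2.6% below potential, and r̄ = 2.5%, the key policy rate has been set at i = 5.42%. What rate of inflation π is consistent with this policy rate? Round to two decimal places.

4.47%

Output 2.6% below potential → x = -2.6.
Collecting π: i = r̄ + (1 + 0.4) π − 0.4 π̄ + 0.93 x
1.4 π = 5.42 − 2.5 + 0.4 × 2.3 − 0.93 × (-2.6) = 6.258
π = 6.258 / 1.4 = 4.47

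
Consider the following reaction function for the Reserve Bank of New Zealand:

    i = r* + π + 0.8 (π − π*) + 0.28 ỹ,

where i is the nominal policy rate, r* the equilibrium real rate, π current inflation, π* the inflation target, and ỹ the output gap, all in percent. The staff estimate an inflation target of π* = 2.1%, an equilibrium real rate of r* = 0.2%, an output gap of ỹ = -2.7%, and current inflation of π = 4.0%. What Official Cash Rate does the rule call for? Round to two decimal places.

4.96%

i = 0.2 + 4.0 + 0.8 × (4.0 − 2.1) + 0.28 × (-2.7)
   = 0.2 + 4 + 1.52 − 0.756 = 4.96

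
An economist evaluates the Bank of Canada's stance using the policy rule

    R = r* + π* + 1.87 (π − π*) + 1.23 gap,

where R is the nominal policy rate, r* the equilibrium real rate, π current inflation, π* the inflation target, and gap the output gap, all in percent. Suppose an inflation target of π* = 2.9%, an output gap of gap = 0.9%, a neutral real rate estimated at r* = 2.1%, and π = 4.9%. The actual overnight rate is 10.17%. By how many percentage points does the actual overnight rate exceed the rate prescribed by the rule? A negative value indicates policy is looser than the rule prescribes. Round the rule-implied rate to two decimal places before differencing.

0.32 pp

R = 2.1 + 2.9 + 1.87 × (4.9 − 2.9) + 1.23 × 0.9
   = 2.1 + 2.9 + 3.74 + 1.107 = 9.85
Deviation = 10.17 − 9.85 = 0.32 pp.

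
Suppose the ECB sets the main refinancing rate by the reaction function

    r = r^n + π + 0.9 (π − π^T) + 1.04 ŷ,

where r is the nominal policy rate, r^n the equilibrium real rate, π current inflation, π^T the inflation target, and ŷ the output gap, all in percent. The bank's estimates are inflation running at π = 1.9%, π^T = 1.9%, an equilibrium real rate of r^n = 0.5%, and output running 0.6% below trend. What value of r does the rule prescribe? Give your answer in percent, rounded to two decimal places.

1.78%

Output 0.6% below potential → ŷ = -0.6.
r = 0.5 + 1.9 + 0.9 × (1.9 − 1.9) + 1.04 × (-0.6)
   = 0.5 + 1.9 + 0 − 0.624 = 1.78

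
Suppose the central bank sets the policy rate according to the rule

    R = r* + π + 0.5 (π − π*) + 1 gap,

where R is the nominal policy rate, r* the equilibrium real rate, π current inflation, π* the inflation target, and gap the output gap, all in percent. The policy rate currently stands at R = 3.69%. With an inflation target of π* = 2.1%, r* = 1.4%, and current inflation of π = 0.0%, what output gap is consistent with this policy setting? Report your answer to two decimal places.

3.34%

1 gap = 3.69 − 1.4 − 0.0 − 0.5 × (0.0 − 2.1) = 3.34
gap = 3.34 / 1 = 3.34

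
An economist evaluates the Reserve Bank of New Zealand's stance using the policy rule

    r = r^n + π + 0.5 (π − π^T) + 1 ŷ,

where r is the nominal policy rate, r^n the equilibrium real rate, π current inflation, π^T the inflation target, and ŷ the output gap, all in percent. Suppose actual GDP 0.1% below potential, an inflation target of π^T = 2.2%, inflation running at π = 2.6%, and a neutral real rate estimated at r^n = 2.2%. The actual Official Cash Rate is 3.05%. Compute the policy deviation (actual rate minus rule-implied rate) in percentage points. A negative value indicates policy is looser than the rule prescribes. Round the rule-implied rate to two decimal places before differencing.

-1.85 pp

Output 0.1% below potential → ŷ = -0.1.
r = 2.2 + 2.6 + 0.5 × (2.6 − 2.2) + 1 × (-0.1)
   = 2.2 + 2.6 + 0.2 − 0.1 = 4.90
Deviation = 3.05 − 4.90 = -1.85 pp.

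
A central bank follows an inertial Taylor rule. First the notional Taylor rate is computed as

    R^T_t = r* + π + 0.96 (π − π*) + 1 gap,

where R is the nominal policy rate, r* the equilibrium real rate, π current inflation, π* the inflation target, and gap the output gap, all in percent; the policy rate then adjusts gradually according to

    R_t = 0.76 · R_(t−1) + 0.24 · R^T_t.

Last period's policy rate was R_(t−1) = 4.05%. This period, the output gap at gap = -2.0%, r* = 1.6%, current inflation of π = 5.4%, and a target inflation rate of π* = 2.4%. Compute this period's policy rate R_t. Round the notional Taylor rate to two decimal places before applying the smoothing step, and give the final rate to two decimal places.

R^T_t = 1.6 + 5.4 + 0.96 × (5.4 − 2.4) + 1 × (-2.0)
   = 1.6 + 5.4 + 2.88 − 2 = 7.88
R_t = 0.76 × 4.05 + 0.24 × 7.88 = 3.078 + 1.8912 = 4.97

4.97%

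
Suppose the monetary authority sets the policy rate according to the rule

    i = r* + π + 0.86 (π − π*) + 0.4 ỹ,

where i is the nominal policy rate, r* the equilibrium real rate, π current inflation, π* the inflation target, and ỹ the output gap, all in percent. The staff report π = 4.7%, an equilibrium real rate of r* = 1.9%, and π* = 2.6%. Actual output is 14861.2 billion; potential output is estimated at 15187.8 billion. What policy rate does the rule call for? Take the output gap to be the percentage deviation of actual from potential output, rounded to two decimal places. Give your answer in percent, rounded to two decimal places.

Output gap = 100 × (14861.2 − 15187.8) / 15187.8 = -2.15%.
i = 1.90 + 4.70 + 0.86 × (4.70 − 2.60) + 0.4 × (-2.15)
   = 1.90 + 4.7 + 1.806 − 0.86 = 7.55

7.55%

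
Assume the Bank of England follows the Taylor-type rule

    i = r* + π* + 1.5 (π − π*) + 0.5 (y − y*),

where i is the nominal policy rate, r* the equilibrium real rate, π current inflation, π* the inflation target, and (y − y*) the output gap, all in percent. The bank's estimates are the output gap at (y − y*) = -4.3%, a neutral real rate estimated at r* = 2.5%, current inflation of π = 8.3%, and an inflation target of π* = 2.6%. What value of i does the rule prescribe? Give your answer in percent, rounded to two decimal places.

i = 2.5 + 2.6 + 1.5 × (8.3 − 2.6) + 0.5 × (-4.3)
   = 2.5 + 2.6 + 8.55 − 2.15 = 11.50

11.50%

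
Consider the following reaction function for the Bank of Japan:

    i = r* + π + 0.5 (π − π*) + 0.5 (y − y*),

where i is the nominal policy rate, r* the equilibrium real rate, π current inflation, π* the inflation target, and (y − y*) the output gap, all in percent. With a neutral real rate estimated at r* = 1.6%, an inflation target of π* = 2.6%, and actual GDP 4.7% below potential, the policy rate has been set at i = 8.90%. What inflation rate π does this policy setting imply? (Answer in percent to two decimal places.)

7.30%

Output 4.7% below potential → (y − y*) = -4.7.
Collecting π: i = r* + (1 + 0.5) π − 0.5 π* + 0.5 (y − y*)
1.5 π = 8.90 − 1.6 + 0.5 × 2.6 − 0.5 × (-4.7) = 10.95
π = 10.95 / 1.5 = 7.30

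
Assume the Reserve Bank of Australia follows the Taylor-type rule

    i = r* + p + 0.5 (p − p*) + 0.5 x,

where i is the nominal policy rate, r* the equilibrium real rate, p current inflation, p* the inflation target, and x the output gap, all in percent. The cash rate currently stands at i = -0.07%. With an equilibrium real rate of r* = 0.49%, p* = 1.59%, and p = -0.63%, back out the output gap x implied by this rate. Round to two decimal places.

2.36%

0.5 x = -0.07 − 0.49 − (-0.63) − 0.5 × ((-0.63) − 1.59) = 1.18
x = 1.18 / 0.5 = 2.36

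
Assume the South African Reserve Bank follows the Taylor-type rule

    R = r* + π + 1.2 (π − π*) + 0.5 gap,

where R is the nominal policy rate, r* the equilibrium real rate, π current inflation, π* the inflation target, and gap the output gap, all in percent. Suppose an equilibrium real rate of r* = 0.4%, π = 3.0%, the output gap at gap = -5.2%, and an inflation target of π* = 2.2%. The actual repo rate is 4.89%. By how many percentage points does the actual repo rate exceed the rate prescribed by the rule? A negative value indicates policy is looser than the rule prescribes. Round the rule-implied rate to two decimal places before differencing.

R = 0.4 + 3.0 + 1.2 × (3.0 − 2.2) + 0.5 × (-5.2)
   = 0.4 + 3 + 0.96 − 2.6 = 1.76
Deviation = 4.89 − 1.76 = 3.13 pp.

3.13 pp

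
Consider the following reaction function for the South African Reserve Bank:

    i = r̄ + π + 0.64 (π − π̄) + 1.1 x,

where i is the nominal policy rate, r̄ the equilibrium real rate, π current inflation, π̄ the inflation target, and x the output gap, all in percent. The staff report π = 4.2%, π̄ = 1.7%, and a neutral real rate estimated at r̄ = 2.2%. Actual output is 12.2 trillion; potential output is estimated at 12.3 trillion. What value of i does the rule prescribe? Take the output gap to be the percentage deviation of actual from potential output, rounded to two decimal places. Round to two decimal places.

Output gap = 100 × (12.2 − 12.3) / 12.3 = -0.81%.
i = 2.20 + 4.20 + 0.64 × (4.20 − 1.70) + 1.1 × (-0.81)
   = 2.20 + 4.2 + 1.6 − 0.891 = 7.11

7.11%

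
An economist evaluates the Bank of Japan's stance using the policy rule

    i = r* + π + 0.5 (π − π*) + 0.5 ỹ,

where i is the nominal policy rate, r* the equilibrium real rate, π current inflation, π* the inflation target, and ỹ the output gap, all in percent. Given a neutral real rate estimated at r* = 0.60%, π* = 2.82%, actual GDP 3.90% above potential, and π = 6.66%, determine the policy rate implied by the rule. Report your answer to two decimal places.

11.13%

Output 3.90% above potential → ỹ = 3.90.
i = 0.60 + 6.66 + 0.5 × (6.66 − 2.82) + 0.5 × 3.90
   = 0.60 + 6.66 + 1.92 + 1.95 = 11.13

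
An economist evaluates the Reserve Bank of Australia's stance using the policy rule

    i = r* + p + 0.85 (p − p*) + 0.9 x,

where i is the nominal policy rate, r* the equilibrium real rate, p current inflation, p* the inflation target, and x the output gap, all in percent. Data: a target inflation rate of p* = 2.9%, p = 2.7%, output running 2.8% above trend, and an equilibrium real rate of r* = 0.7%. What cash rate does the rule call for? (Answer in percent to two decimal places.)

Output 2.8% above potential → x = 2.8.
i = 0.7 + 2.7 + 0.85 × (2.7 − 2.9) + 0.9 × 2.8
   = 0.7 + 2.7 − 0.17 + 2.52 = 5.75

5.75%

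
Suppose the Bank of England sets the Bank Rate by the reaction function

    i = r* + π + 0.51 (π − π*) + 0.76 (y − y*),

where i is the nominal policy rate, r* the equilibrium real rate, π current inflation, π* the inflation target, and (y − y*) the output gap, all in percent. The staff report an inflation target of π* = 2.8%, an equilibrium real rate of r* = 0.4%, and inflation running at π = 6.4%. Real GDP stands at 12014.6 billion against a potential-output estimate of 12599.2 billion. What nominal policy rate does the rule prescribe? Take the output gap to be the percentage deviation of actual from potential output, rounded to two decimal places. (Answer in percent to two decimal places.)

5.11%

Output gap = 100 × (12014.6 − 12599.2) / 12599.2 = -4.64%.
i = 0.40 + 6.40 + 0.51 × (6.40 − 2.80) + 0.76 × (-4.64)
   = 0.40 + 6.4 + 1.836 − 3.5264 = 5.11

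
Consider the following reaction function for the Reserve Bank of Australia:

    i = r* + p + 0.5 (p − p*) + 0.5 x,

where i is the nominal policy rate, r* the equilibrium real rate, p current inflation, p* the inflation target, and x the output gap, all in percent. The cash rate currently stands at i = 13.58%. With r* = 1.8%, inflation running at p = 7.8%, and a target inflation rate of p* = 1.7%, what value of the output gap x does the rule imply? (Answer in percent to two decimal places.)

1.86%

0.5 x = 13.58 − 1.8 − 7.8 − 0.5 × (7.8 − 1.7) = 0.93
x = 0.93 / 0.5 = 1.86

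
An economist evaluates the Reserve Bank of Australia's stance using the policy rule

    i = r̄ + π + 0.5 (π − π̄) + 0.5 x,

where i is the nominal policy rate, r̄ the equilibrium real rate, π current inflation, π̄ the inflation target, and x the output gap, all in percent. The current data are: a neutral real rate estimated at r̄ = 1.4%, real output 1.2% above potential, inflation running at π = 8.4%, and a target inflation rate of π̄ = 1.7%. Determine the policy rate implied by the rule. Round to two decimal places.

Output 1.2% above potential → x = 1.2.
i = 1.4 + 8.4 + 0.5 × (8.4 − 1.7) + 0.5 × 1.2
   = 1.4 + 8.4 + 3.35 + 0.6 = 13.75

13.75%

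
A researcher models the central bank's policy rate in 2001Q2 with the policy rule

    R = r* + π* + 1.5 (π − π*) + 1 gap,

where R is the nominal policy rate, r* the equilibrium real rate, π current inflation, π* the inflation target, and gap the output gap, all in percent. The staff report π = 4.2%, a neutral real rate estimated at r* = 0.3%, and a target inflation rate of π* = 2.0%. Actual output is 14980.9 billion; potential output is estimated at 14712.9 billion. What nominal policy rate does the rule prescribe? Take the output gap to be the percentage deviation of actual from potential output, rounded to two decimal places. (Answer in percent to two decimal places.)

7.42%

Output gap = 100 × (14980.9 − 14712.9) / 14712.9 = 1.82%.
R = 0.30 + 2.00 + 1.5 × (4.20 − 2.00) + 1 × 1.82
   = 0.30 + 2 + 3.3 + 1.82 = 7.42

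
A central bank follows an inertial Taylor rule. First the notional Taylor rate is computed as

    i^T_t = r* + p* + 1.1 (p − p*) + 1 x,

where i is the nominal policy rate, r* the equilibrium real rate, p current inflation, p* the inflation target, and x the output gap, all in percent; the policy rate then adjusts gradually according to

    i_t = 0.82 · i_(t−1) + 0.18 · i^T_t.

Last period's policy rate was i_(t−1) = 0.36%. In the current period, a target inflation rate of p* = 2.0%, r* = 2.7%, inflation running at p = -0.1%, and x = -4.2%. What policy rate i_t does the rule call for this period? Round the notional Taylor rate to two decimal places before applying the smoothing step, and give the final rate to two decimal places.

-0.03%

i^T_t = 2.7 + 2.0 + 1.1 × (-0.1 − 2.0) + 1 × (-4.2)
   = 2.7 + 2 − 2.31 − 4.2 = -1.81
i_t = 0.82 × 0.36 + 0.18 × (-1.81) = 0.2952 − 0.3258 = -0.03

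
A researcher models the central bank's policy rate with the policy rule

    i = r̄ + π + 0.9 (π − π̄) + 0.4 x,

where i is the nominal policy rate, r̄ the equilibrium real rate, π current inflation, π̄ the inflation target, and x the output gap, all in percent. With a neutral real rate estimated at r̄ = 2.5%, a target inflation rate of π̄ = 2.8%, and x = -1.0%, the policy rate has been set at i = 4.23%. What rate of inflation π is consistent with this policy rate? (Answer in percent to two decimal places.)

Collecting π: i = r̄ + (1 + 0.9) π − 0.9 π̄ + 0.4 x
1.9 π = 4.23 − 2.5 + 0.9 × 2.8 − 0.4 × (-1.0) = 4.65
π = 4.65 / 1.9 = 2.45

2.45%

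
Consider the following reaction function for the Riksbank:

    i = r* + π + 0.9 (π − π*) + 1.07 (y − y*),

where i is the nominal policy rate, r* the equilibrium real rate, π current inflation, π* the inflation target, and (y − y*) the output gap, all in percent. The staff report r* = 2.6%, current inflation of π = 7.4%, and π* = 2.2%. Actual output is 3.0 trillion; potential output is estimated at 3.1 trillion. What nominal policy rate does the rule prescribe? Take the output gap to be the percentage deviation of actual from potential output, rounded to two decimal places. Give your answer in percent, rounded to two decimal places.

11.22%

Output gap = 100 × (3.0 − 3.1) / 3.1 = -3.23%.
i = 2.60 + 7.40 + 0.9 × (7.40 − 2.20) + 1.07 × (-3.23)
   = 2.60 + 7.4 + 4.68 − 3.4561 = 11.22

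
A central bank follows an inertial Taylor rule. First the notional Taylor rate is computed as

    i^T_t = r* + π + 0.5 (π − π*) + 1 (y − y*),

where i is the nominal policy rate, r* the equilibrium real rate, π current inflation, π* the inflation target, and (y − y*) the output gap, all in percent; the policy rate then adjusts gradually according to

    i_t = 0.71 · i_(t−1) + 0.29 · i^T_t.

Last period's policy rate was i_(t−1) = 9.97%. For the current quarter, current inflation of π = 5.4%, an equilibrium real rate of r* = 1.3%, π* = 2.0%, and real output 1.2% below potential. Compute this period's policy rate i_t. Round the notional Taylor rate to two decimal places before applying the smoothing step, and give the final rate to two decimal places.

9.17%

Output 1.2% below potential → (y − y*) = -1.2.
i^T_t = 1.3 + 5.4 + 0.5 × (5.4 − 2.0) + 1 × (-1.2)
   = 1.3 + 5.4 + 1.7 − 1.2 = 7.20
i_t = 0.71 × 9.97 + 0.29 × 7.20 = 7.0787 + 2.088 = 9.17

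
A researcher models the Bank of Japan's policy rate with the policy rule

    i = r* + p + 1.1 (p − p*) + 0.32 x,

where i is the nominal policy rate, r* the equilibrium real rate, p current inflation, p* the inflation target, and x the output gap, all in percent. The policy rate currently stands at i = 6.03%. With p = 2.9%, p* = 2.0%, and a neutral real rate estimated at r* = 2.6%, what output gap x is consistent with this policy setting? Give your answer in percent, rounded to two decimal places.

-1.44%

0.32 x = 6.03 − 2.6 − 2.9 − 1.1 × (2.9 − 2.0) = -0.46
x = -0.46 / 0.32 = -1.44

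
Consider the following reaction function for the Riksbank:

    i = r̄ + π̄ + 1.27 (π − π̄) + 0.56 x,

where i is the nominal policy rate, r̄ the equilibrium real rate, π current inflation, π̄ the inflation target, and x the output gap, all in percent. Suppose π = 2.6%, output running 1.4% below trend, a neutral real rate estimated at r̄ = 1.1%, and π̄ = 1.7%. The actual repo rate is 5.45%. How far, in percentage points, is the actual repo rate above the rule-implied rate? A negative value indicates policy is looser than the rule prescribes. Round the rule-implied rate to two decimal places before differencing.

Output 1.4% below potential → x = -1.4.
i = 1.1 + 1.7 + 1.27 × (2.6 − 1.7) + 0.56 × (-1.4)
   = 1.1 + 1.7 + 1.143 − 0.784 = 3.16
Deviation = 5.45 − 3.16 = 2.29 pp.

2.29 pp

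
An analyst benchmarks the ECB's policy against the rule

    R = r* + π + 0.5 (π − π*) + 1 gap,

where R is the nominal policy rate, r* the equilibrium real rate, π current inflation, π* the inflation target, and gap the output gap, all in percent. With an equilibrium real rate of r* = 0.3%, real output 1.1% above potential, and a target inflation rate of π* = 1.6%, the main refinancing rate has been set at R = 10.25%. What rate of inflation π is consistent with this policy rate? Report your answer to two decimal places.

6.43%

Output 1.1% above potential → gap = 1.1.
Collecting π: R = r* + (1 + 0.5) π − 0.5 π* + 1 gap
1.5 π = 10.25 − 0.3 + 0.5 × 1.6 − 1 × 1.1 = 9.65
π = 9.65 / 1.5 = 6.43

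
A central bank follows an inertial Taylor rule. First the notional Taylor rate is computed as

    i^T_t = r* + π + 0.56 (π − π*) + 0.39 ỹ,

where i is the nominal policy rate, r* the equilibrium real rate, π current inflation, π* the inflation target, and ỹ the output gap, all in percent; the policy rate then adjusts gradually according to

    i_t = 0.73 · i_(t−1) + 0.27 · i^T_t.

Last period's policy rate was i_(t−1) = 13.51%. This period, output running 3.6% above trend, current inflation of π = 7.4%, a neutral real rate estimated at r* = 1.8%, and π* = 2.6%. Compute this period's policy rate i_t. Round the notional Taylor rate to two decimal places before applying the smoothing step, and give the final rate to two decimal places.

Output 3.6% above potential → ỹ = 3.6.
i^T_t = 1.8 + 7.4 + 0.56 × (7.4 − 2.6) + 0.39 × 3.6
   = 1.8 + 7.4 + 2.688 + 1.404 = 13.29
i_t = 0.73 × 13.51 + 0.27 × 13.29 = 9.8623 + 3.5883 = 13.45

13.45%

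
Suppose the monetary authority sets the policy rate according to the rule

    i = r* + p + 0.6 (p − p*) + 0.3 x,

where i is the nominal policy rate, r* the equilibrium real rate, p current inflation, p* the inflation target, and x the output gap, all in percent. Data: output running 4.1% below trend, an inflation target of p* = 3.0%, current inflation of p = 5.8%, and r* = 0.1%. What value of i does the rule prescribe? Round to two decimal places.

6.35%

Output 4.1% below potential → x = -4.1.
i = 0.1 + 5.8 + 0.6 × (5.8 − 3.0) + 0.3 × (-4.1)
   = 0.1 + 5.8 + 1.68 − 1.23 = 6.35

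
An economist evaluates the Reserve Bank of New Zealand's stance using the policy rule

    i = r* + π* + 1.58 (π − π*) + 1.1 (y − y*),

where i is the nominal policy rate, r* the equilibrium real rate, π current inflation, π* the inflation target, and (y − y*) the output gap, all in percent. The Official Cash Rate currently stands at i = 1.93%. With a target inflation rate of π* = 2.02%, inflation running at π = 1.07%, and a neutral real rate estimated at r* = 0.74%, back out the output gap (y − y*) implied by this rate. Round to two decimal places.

1.1 (y − y*) = 1.93 − 0.74 − 2.02 − 1.58 × (1.07 − 2.02) = 0.671
(y − y*) = 0.671 / 1.1 = 0.61

0.61%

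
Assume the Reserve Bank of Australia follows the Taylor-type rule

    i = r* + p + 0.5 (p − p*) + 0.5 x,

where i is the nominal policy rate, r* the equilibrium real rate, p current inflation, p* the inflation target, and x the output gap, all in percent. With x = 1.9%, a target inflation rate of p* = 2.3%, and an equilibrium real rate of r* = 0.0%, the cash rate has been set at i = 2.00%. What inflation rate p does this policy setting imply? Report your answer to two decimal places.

1.47%

Collecting p: i = r* + (1 + 0.5) p − 0.5 p* + 0.5 x
1.5 p = 2.00 − 0.0 + 0.5 × 2.3 − 0.5 × 1.9 = 2.2
p = 2.2 / 1.5 = 1.47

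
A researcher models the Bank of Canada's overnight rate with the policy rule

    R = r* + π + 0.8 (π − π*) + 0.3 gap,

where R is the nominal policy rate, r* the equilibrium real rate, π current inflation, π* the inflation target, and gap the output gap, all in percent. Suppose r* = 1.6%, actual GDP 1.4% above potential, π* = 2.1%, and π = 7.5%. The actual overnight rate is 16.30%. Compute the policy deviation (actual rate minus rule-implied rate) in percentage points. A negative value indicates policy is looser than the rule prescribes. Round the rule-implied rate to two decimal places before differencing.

2.46 pp

Output 1.4% above potential → gap = 1.4.
R = 1.6 + 7.5 + 0.8 × (7.5 − 2.1) + 0.3 × 1.4
   = 1.6 + 7.5 + 4.32 + 0.42 = 13.84
Deviation = 16.30 − 13.84 = 2.46 pp.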